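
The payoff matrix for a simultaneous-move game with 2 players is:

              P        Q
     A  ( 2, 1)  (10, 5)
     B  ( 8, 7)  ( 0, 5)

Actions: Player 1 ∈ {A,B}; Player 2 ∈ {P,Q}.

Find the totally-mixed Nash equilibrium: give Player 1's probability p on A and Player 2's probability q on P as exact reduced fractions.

(p,q) = (1/3, 5/8)

P1 indiff ⇒ q·2+(1-q)·10 = q·8+(1-q)·0 ⇒ q(-6) = (1-q)(-10) ⇒ q = 5/8
P2 indiff ⇒ p·1+(1-p)·7 = p·5+(1-p)·5 ⇒ p(-4) = (1-p)(-2) ⇒ p = 1/3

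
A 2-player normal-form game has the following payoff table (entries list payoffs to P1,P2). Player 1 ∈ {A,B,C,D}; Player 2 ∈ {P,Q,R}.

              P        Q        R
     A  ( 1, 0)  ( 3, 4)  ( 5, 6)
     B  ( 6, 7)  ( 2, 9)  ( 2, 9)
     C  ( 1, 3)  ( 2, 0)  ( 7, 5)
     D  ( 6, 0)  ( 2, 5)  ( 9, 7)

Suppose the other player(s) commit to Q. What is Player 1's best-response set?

P1 best: {A}

u_1(A vs Q) = 3
u_1(B vs Q) = 2
u_1(C vs Q) = 2
u_1(D vs Q) = 2
max payoff 3 at {A}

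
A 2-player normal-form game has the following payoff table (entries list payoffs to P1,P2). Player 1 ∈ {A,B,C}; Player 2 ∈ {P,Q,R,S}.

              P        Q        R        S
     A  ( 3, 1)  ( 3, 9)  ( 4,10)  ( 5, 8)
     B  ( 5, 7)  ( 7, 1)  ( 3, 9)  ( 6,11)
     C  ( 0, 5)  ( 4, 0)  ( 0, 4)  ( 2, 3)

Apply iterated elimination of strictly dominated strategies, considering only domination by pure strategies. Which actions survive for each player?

Remaining: P1:{A,B} P2:{R,S}

P1 drop C (B beats it: P:5>0 Q:7>4 R:3>0 S:6>2)
P2 drop P (R beats it: A:10>1 B:9>7)
P2 drop Q (R beats it: A:10>9 B:9>1)
P1→{A,B} P2→{R,S}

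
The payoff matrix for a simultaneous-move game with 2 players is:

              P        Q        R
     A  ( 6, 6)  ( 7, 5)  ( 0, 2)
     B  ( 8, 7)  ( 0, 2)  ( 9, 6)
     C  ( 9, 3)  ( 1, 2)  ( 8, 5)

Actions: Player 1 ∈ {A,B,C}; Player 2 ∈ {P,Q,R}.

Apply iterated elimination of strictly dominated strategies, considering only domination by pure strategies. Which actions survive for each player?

IESDS → P1:{B,C} P2:{P,R}

P2 drop Q (P beats it: A:6>5 B:7>2 C:3>2)
P1 drop A (B beats it: P:8>6 R:9>0)
P1→{B,C} P2→{P,R}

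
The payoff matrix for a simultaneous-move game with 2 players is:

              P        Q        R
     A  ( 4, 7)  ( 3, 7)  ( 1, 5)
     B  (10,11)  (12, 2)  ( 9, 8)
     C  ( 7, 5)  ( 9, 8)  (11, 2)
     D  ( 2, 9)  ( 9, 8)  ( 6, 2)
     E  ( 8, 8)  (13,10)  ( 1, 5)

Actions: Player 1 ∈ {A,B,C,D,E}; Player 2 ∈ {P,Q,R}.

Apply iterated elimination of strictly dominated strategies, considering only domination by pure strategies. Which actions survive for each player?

P1 drop A (B beats it: P:10>4 Q:12>3 R:9>1)
P1 drop D (B beats it: P:10>2 Q:12>9 R:9>6)
P2 drop R (P beats it: B:11>8 C:5>2 E:8>5)
P1 drop C (B beats it: P:10>7 Q:12>9)
P1→{B,E} P2→{P,Q}

IESDS → P1:{B,E} P2:{P,Q}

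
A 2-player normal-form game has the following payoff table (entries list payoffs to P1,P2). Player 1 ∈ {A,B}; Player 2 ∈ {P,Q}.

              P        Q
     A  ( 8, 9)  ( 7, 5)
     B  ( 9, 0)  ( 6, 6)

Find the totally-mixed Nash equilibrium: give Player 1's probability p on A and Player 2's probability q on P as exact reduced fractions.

P1 indiff ⇒ q·8+(1-q)·7 = q·9+(1-q)·6 ⇒ q(-1) = (1-q)(-1) ⇒ q = 1/2
P2 indiff ⇒ p·9+(1-p)·0 = p·5+(1-p)·6 ⇒ p(4) = (1-p)(6) ⇒ p = 3/5

P1 mixes 3/5 on A; P2 mixes 1/2 on P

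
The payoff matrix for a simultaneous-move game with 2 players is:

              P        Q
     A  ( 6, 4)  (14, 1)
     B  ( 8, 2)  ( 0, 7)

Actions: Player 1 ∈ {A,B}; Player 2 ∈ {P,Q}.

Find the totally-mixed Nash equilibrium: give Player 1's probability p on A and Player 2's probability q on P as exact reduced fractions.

p=5/8, q=7/8

P1 indiff ⇒ q·6+(1-q)·14 = q·8+(1-q)·0 ⇒ q(-2) = (1-q)(-14) ⇒ q = 7/8
P2 indiff ⇒ p·4+(1-p)·2 = p·1+(1-p)·7 ⇒ p(3) = (1-p)(5) ⇒ p = 5/8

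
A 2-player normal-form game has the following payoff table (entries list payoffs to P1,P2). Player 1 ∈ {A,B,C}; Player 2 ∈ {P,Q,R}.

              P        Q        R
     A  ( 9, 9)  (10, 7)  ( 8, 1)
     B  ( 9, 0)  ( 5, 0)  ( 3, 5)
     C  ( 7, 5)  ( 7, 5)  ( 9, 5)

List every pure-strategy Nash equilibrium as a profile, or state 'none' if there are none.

(A,P): NE
(A,Q): not NE [P2→P gives 9>7]
(A,R): not NE [P1→C gives 9>8; P2→P gives 9>1]
(B,P): not NE [P2→R gives 5>0]
(B,Q): not NE [P1→A gives 10>5; P2→R gives 5>0]
(B,R): not NE [P1→C gives 9>3]
(C,P): not NE [P1→B gives 9>7]
(C,Q): not NE [P1→A gives 10>7]
(C,R): NE

Nash profiles: (A,P), (C,R)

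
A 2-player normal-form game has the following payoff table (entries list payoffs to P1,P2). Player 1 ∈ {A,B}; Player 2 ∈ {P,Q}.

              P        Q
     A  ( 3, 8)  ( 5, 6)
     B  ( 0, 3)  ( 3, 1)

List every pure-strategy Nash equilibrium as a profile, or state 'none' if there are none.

PSNE = {(A,P)}

(A,P): NE
(A,Q): not NE [P2→P gives 8>6]
(B,P): not NE [P1→A gives 3>0]
(B,Q): not NE [P1→A gives 5>3; P2→P gives 3>1]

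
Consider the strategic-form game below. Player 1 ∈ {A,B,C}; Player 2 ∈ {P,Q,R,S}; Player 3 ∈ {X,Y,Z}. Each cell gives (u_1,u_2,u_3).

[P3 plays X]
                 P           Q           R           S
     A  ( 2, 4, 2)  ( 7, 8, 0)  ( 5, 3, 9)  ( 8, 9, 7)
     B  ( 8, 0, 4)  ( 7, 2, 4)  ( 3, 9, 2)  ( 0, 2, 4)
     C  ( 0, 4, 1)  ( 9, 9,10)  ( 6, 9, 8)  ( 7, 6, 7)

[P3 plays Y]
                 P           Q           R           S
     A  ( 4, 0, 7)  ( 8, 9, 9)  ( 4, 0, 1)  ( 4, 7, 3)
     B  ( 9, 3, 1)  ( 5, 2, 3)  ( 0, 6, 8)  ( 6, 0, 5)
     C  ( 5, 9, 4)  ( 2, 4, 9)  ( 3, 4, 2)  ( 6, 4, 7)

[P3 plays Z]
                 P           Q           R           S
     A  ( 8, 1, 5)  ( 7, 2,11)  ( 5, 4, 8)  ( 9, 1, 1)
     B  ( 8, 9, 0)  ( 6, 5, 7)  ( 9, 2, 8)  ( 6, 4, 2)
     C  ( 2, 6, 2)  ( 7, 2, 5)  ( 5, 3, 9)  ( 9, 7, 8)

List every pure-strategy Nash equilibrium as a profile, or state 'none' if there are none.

(A,P,X): not NE [P1→B gives 8>2; P2→S gives 9>4; P3→Y gives 7>2]
(A,P,Y): not NE [P1→B gives 9>4; P2→Q gives 9>0]
(A,P,Z): not NE [P2→R gives 4>1; P3→Y gives 7>5]
(A,Q,X): not NE [P1→C gives 9>7; P2→S gives 9>8; P3→Z gives 11>0]
(A,Q,Y): not NE [P3→Z gives 11>9]
(A,Q,Z): not NE [P2→R gives 4>2]
(A,R,X): not NE [P1→C gives 6>5; P2→S gives 9>3]
(A,R,Y): not NE [P2→Q gives 9>0; P3→X gives 9>1]
(A,R,Z): not NE [P1→B gives 9>5; P3→X gives 9>8]
(A,S,X): NE
(A,S,Y): not NE [P1→C gives 6>4; P2→Q gives 9>7; P3→X gives 7>3]
(A,S,Z): not NE [P2→R gives 4>1; P3→X gives 7>1]
(B,P,X): not NE [P2→R gives 9>0]
(B,P,Y): not NE [P2→R gives 6>3; P3→X gives 4>1]
(B,P,Z): not NE [P3→X gives 4>0]
(B,Q,X): not NE [P1→C gives 9>7; P2→R gives 9>2; P3→Z gives 7>4]
(B,Q,Y): not NE [P1→A gives 8>5; P2→R gives 6>2; P3→Z gives 7>3]
(B,Q,Z): not NE [P1→C gives 7>6; P2→P gives 9>5]
(B,R,X): not NE [P1→C gives 6>3; P3→Z gives 8>2]
(B,R,Y): not NE [P1→A gives 4>0]
(B,R,Z): not NE [P2→P gives 9>2]
(B,S,X): not NE [P1→A gives 8>0; P2→R gives 9>2; P3→Y gives 5>4]
(B,S,Y): not NE [P2→R gives 6>0]
(B,S,Z): not NE [P1→C gives 9>6; P2→P gives 9>4; P3→Y gives 5>2]
(C,P,X): not NE [P1→B gives 8>0; P2→R gives 9>4; P3→Y gives 4>1]
(C,P,Y): not NE [P1→B gives 9>5]
(C,P,Z): not NE [P1→B gives 8>2; P2→S gives 7>6; P3→Y gives 4>2]
(C,Q,X): NE
(C,Q,Y): not NE [P1→A gives 8>2; P2→P gives 9>4; P3→X gives 10>9]
(C,Q,Z): not NE [P2→S gives 7>2; P3→X gives 10>5]
(C,R,X): not NE [P3→Z gives 9>8]
(C,R,Y): not NE [P1→A gives 4>3; P2→P gives 9>4; P3→Z gives 9>2]
(C,R,Z): not NE [P1→B gives 9>5; P2→S gives 7>3]
(C,S,X): not NE [P1→A gives 8>7; P2→R gives 9>6; P3→Z gives 8>7]
(C,S,Y): not NE [P2→P gives 9>4; P3→Z gives 8>7]
(C,S,Z): NE

NE set: (A,S,X), (C,Q,X), (C,S,Z)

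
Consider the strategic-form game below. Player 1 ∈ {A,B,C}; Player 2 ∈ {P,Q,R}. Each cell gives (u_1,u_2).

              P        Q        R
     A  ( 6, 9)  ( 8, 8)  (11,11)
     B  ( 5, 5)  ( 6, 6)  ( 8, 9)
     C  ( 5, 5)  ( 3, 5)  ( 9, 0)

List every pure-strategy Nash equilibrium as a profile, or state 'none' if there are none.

(A,P): not NE [P2→R gives 11>9]
(A,Q): not NE [P2→R gives 11>8]
(A,R): NE
(B,P): not NE [P1→A gives 6>5; P2→R gives 9>5]
(B,Q): not NE [P1→A gives 8>6; P2→R gives 9>6]
(B,R): not NE [P1→A gives 11>8]
(C,P): not NE [P1→A gives 6>5]
(C,Q): not NE [P1→A gives 8>3]
(C,R): not NE [P1→A gives 11>9; P2→Q gives 5>0]

NE set: (A,R)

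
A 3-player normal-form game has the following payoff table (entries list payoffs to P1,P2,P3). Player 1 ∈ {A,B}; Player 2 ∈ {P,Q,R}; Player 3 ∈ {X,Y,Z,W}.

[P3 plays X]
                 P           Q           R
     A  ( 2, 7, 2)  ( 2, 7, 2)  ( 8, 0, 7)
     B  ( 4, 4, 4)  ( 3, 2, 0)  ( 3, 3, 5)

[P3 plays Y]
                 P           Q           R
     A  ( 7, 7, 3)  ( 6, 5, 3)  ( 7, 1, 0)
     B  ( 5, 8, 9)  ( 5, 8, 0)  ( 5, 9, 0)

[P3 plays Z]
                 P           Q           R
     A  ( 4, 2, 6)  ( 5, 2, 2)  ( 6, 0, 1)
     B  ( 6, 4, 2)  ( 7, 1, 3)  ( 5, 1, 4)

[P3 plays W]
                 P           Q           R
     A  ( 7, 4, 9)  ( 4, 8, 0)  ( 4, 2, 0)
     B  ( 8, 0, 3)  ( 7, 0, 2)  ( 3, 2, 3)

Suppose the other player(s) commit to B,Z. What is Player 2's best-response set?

u_2(P vs B,Z) = 4
u_2(Q vs B,Z) = 1
u_2(R vs B,Z) = 1
max payoff 4 at {P}

argmax u_2 = {P}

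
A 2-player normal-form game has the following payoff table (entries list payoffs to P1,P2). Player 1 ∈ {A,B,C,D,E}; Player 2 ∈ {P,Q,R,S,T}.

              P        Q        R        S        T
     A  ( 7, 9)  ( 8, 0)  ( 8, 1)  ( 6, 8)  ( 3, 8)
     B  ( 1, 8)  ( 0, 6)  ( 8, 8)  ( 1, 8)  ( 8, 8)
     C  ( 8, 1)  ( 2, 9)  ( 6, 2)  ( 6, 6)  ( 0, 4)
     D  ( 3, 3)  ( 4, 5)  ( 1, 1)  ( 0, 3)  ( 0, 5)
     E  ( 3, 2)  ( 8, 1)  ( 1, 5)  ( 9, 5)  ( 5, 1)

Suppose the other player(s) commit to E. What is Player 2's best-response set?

u_2(P vs E) = 2
u_2(Q vs E) = 1
u_2(R vs E) = 5
u_2(S vs E) = 5
u_2(T vs E) = 1
max payoff 5 at {R,S}

P2 best: {R,S}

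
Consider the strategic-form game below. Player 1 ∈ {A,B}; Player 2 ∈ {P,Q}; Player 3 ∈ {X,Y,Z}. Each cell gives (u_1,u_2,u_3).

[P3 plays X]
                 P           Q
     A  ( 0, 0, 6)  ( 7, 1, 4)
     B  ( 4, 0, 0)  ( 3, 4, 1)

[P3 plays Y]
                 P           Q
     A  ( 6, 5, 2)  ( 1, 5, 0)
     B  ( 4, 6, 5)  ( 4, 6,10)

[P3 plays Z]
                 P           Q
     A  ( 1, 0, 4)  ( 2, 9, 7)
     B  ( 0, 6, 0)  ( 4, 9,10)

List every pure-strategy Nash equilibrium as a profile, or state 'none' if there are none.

PSNE = {(B,Q,Y), (B,Q,Z)}

(A,P,X): not NE [P1→B gives 4>0; P2→Q gives 1>0]
(A,P,Y): not NE [P3→X gives 6>2]
(A,P,Z): not NE [P2→Q gives 9>0; P3→X gives 6>4]
(A,Q,X): not NE [P3→Z gives 7>4]
(A,Q,Y): not NE [P1→B gives 4>1; P3→Z gives 7>0]
(A,Q,Z): not NE [P1→B gives 4>2]
(B,P,X): not NE [P2→Q gives 4>0; P3→Y gives 5>0]
(B,P,Y): not NE [P1→A gives 6>4]
(B,P,Z): not NE [P1→A gives 1>0; P2→Q gives 9>6; P3→Y gives 5>0]
(B,Q,X): not NE [P1→A gives 7>3; P3→Z gives 10>1]
(B,Q,Y): NE
(B,Q,Z): NE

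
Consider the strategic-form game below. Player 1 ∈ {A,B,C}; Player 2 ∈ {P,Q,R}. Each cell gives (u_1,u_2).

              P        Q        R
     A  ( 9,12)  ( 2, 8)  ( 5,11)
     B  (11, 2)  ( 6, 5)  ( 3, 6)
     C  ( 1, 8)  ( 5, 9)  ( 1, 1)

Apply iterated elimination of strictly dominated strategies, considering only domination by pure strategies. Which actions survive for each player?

P1 drop C (B beats it: P:11>1 Q:6>5 R:3>1)
P2 drop Q (R beats it: A:11>8 B:6>5)
P1→{A,B} P2→{P,R}

Survivors P1:{A,B} P2:{P,R}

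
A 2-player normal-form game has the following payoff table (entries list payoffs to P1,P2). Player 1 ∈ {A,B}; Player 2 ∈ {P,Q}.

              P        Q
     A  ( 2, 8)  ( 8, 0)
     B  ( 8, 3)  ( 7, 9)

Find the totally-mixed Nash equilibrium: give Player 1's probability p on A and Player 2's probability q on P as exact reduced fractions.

p=3/7, q=1/7

P1 indiff ⇒ q·2+(1-q)·8 = q·8+(1-q)·7 ⇒ q(-6) = (1-q)(-1) ⇒ q = 1/7
P2 indiff ⇒ p·8+(1-p)·3 = p·0+(1-p)·9 ⇒ p(8) = (1-p)(6) ⇒ p = 3/7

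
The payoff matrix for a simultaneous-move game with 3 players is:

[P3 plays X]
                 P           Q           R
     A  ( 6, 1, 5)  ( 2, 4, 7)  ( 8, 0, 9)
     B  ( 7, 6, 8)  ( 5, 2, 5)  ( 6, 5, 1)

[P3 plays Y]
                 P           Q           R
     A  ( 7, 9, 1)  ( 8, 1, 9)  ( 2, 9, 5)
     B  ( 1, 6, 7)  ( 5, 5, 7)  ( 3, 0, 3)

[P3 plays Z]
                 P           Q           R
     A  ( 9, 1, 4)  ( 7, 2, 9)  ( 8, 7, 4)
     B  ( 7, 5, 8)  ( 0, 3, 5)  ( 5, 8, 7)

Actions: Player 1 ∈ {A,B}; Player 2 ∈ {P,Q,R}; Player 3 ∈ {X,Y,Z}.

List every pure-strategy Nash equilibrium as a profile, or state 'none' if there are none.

(A,P,X): not NE [P1→B gives 7>6; P2→Q gives 4>1]
(A,P,Y): not NE [P3→X gives 5>1]
(A,P,Z): not NE [P2→R gives 7>1; P3→X gives 5>4]
(A,Q,X): not NE [P1→B gives 5>2; P3→Z gives 9>7]
(A,Q,Y): not NE [P2→R gives 9>1]
(A,Q,Z): not NE [P2→R gives 7>2]
(A,R,X): not NE [P2→Q gives 4>0]
(A,R,Y): not NE [P1→B gives 3>2; P3→X gives 9>5]
(A,R,Z): not NE [P3→X gives 9>4]
(B,P,X): NE
(B,P,Y): not NE [P1→A gives 7>1; P3→Z gives 8>7]
(B,P,Z): not NE [P1→A gives 9>7; P2→R gives 8>5]
(B,Q,X): not NE [P2→P gives 6>2; P3→Y gives 7>5]
(B,Q,Y): not NE [P1→A gives 8>5; P2→P gives 6>5]
(B,Q,Z): not NE [P1→A gives 7>0; P2→R gives 8>3; P3→Y gives 7>5]
(B,R,X): not NE [P1→A gives 8>6; P2→P gives 6>5; P3→Z gives 7>1]
(B,R,Y): not NE [P2→P gives 6>0; P3→Z gives 7>3]
(B,R,Z): not NE [P1→A gives 8>5]

NE set: (B,P,X)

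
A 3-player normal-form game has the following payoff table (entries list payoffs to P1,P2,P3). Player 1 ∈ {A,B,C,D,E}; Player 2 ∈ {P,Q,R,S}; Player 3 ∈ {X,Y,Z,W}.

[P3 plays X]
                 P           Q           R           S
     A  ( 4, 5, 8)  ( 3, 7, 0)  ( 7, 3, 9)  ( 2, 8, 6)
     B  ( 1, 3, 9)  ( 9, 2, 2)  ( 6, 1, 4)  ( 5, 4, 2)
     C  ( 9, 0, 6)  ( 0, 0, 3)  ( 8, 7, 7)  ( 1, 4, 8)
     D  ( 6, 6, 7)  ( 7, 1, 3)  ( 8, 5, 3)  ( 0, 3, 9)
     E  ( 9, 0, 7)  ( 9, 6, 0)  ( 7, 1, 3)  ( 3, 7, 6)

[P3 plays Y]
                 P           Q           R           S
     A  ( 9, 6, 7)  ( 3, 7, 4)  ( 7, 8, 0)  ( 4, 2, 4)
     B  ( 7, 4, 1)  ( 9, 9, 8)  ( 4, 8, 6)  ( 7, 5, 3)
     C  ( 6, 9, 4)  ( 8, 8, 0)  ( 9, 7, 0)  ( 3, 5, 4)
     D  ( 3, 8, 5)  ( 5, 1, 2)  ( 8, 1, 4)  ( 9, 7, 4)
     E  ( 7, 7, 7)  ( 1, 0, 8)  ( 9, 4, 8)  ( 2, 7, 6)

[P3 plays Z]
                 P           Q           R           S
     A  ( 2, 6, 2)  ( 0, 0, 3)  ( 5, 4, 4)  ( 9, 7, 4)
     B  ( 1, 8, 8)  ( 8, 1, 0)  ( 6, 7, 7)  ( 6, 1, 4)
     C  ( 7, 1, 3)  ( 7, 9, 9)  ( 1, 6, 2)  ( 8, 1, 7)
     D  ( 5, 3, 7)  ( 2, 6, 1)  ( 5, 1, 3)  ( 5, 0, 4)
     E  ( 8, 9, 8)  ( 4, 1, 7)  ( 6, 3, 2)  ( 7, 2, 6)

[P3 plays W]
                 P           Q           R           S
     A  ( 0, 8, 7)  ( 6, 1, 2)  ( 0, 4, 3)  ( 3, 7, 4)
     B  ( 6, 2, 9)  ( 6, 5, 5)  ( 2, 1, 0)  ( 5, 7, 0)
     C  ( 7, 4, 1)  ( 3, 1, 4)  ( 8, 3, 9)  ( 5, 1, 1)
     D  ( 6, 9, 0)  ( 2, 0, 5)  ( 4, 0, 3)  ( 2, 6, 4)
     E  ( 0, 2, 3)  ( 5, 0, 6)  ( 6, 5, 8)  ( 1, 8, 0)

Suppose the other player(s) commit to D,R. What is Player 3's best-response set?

u_3(X vs D,R) = 3
u_3(Y vs D,R) = 4
u_3(Z vs D,R) = 3
u_3(W vs D,R) = 3
max payoff 4 at {Y}

P3 best: {Y}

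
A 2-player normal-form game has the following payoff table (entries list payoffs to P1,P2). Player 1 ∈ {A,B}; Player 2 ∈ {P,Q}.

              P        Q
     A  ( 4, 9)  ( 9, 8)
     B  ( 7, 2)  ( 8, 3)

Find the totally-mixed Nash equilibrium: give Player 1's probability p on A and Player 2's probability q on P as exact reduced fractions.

P1 indiff ⇒ q·4+(1-q)·9 = q·7+(1-q)·8 ⇒ q(-3) = (1-q)(-1) ⇒ q = 1/4
P2 indiff ⇒ p·9+(1-p)·2 = p·8+(1-p)·3 ⇒ p(1) = (1-p)(1) ⇒ p = 1/2

(p,q) = (1/2, 1/4)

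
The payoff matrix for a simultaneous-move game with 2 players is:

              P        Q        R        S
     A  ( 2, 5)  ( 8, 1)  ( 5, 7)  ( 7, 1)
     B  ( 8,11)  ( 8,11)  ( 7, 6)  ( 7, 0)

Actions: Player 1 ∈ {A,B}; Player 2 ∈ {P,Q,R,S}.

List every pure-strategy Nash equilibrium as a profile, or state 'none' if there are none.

(A,P): not NE [P1→B gives 8>2; P2→R gives 7>5]
(A,Q): not NE [P2→R gives 7>1]
(A,R): not NE [P1→B gives 7>5]
(A,S): not NE [P2→R gives 7>1]
(B,P): NE
(B,Q): NE
(B,R): not NE [P2→Q gives 11>6]
(B,S): not NE [P2→Q gives 11>0]

Nash profiles: (B,P), (B,Q)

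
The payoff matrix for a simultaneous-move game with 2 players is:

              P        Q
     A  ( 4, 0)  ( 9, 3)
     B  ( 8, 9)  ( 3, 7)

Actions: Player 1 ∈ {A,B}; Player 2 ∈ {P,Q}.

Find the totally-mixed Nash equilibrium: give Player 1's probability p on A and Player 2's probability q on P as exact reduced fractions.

P1 indiff ⇒ q·4+(1-q)·9 = q·8+(1-q)·3 ⇒ q(-4) = (1-q)(-6) ⇒ q = 3/5
P2 indiff ⇒ p·0+(1-p)·9 = p·3+(1-p)·7 ⇒ p(-3) = (1-p)(-2) ⇒ p = 2/5

P1 mixes 2/5 on A; P2 mixes 3/5 on P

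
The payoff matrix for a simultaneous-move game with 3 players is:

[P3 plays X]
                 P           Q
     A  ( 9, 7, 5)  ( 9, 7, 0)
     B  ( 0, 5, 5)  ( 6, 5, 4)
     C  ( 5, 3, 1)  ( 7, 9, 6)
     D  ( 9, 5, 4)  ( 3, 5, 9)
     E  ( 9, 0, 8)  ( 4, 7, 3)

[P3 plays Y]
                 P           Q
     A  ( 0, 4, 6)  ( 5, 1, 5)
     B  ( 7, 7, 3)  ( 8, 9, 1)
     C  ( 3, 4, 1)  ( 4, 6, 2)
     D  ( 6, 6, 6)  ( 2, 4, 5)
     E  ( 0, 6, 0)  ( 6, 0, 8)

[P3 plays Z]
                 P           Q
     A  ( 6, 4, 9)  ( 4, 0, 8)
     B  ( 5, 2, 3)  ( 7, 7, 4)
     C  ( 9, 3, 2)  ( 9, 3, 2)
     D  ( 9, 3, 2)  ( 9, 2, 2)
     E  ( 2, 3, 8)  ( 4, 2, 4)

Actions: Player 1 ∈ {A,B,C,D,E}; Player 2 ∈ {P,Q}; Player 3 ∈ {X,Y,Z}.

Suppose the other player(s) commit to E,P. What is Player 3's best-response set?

u_3(X vs E,P) = 8
u_3(Y vs E,P) = 0
u_3(Z vs E,P) = 8
max payoff 8 at {X,Z}

BR_3 = {X,Z}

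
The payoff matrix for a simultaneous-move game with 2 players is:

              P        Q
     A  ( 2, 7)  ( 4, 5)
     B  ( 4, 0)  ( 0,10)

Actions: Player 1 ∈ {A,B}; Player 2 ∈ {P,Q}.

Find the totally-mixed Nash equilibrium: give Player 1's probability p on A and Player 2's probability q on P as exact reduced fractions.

P1 indiff ⇒ q·2+(1-q)·4 = q·4+(1-q)·0 ⇒ q(-2) = (1-q)(-4) ⇒ q = 2/3
P2 indiff ⇒ p·7+(1-p)·0 = p·5+(1-p)·10 ⇒ p(2) = (1-p)(10) ⇒ p = 5/6

(p,q) = (5/6, 2/3)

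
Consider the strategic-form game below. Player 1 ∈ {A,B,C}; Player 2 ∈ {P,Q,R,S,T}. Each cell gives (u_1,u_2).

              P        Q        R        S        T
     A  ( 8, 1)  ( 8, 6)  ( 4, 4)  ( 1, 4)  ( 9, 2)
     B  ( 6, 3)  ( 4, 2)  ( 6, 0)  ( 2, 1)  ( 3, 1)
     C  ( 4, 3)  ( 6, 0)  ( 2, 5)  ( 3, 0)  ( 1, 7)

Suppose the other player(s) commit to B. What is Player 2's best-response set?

u_2(P vs B) = 3
u_2(Q vs B) = 2
u_2(R vs B) = 0
u_2(S vs B) = 1
u_2(T vs B) = 1
max payoff 3 at {P}

argmax u_2 = {P}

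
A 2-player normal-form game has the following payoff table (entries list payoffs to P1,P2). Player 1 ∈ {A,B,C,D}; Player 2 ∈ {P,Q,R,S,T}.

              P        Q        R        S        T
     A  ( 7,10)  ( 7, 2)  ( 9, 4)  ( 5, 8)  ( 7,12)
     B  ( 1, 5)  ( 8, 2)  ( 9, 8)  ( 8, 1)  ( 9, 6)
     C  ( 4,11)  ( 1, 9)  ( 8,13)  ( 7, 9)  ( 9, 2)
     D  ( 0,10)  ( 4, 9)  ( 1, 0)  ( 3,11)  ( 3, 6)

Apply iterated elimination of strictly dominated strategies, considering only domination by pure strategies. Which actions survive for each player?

Survivors P1:{A,B,C} P2:{P,R,T}

P1 drop D (A beats it: P:7>0 Q:7>4 R:9>1 S:5>3 T:7>3)
P2 drop Q (P beats it: A:10>2 B:5>2 C:11>9)
P2 drop S (P beats it: A:10>8 B:5>1 C:11>9)
P1→{A,B,C} P2→{P,R,T}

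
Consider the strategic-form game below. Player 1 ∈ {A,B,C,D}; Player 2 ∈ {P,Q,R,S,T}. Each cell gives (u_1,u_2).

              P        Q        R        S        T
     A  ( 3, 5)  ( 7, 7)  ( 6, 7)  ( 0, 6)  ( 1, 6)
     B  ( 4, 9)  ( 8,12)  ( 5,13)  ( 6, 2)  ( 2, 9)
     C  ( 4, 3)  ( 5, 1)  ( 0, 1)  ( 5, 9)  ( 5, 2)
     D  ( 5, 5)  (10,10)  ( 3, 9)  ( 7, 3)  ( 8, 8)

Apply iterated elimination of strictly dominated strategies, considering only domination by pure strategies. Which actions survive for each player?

Remaining: P1:{A,B,D} P2:{Q,R}

P1 drop C (D beats it: P:5>4 Q:10>5 R:3>0 S:7>5 T:8>5)
P2 drop P (Q beats it: A:7>5 B:12>9 D:10>5)
P2 drop S (Q beats it: A:7>6 B:12>2 D:10>3)
P2 drop T (Q beats it: A:7>6 B:12>9 D:10>8)
P1→{A,B,D} P2→{Q,R}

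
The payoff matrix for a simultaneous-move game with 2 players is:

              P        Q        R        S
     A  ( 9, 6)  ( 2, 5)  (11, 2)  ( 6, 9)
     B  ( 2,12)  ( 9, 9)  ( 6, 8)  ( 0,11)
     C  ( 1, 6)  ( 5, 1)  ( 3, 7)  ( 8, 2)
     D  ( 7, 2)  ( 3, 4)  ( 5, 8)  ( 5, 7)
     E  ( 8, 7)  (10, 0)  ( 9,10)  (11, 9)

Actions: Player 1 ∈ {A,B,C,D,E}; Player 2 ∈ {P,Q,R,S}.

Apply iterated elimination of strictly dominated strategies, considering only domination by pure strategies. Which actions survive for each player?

Survivors P1:{A,E} P2:{R,S}

P1 drop B (E beats it: P:8>2 Q:10>9 R:9>6 S:11>0)
P1 drop C (E beats it: P:8>1 Q:10>5 R:9>3 S:11>8)
P1 drop D (E beats it: P:8>7 Q:10>3 R:9>5 S:11>5)
P2 drop P (S beats it: A:9>6 E:9>7)
P2 drop Q (S beats it: A:9>5 E:9>0)
P1→{A,E} P2→{R,S}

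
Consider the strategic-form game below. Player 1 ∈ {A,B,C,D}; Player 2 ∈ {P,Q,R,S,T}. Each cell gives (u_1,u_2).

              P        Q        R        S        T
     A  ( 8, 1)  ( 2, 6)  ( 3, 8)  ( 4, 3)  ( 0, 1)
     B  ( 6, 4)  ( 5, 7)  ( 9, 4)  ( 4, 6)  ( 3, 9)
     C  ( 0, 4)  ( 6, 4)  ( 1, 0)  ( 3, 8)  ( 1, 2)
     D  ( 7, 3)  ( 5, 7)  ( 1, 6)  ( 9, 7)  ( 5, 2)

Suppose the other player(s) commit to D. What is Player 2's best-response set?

u_2(P vs D) = 3
u_2(Q vs D) = 7
u_2(R vs D) = 6
u_2(S vs D) = 7
u_2(T vs D) = 2
max payoff 7 at {Q,S}

P2 best: {Q,S}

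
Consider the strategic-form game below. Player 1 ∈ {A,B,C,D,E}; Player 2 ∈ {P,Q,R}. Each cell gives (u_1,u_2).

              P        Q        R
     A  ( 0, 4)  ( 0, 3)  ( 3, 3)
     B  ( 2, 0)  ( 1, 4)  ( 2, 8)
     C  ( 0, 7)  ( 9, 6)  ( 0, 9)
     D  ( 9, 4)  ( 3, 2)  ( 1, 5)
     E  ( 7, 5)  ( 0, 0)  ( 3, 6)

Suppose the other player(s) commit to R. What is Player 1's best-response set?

P1 best: {A,E}

u_1(A vs R) = 3
u_1(B vs R) = 2
u_1(C vs R) = 0
u_1(D vs R) = 1
u_1(E vs R) = 3
max payoff 3 at {A,E}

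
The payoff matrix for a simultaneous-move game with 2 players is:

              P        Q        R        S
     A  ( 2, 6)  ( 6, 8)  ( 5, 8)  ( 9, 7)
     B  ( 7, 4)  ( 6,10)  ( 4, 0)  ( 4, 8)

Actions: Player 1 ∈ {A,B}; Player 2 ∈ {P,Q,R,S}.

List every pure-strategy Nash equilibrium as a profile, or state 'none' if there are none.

(A,P): not NE [P1→B gives 7>2; P2→R gives 8>6]
(A,Q): NE
(A,R): NE
(A,S): not NE [P2→R gives 8>7]
(B,P): not NE [P2→Q gives 10>4]
(B,Q): NE
(B,R): not NE [P1→A gives 5>4; P2→Q gives 10>0]
(B,S): not NE [P1→A gives 9>4; P2→Q gives 10>8]

Nash profiles: (A,Q), (A,R), (B,Q)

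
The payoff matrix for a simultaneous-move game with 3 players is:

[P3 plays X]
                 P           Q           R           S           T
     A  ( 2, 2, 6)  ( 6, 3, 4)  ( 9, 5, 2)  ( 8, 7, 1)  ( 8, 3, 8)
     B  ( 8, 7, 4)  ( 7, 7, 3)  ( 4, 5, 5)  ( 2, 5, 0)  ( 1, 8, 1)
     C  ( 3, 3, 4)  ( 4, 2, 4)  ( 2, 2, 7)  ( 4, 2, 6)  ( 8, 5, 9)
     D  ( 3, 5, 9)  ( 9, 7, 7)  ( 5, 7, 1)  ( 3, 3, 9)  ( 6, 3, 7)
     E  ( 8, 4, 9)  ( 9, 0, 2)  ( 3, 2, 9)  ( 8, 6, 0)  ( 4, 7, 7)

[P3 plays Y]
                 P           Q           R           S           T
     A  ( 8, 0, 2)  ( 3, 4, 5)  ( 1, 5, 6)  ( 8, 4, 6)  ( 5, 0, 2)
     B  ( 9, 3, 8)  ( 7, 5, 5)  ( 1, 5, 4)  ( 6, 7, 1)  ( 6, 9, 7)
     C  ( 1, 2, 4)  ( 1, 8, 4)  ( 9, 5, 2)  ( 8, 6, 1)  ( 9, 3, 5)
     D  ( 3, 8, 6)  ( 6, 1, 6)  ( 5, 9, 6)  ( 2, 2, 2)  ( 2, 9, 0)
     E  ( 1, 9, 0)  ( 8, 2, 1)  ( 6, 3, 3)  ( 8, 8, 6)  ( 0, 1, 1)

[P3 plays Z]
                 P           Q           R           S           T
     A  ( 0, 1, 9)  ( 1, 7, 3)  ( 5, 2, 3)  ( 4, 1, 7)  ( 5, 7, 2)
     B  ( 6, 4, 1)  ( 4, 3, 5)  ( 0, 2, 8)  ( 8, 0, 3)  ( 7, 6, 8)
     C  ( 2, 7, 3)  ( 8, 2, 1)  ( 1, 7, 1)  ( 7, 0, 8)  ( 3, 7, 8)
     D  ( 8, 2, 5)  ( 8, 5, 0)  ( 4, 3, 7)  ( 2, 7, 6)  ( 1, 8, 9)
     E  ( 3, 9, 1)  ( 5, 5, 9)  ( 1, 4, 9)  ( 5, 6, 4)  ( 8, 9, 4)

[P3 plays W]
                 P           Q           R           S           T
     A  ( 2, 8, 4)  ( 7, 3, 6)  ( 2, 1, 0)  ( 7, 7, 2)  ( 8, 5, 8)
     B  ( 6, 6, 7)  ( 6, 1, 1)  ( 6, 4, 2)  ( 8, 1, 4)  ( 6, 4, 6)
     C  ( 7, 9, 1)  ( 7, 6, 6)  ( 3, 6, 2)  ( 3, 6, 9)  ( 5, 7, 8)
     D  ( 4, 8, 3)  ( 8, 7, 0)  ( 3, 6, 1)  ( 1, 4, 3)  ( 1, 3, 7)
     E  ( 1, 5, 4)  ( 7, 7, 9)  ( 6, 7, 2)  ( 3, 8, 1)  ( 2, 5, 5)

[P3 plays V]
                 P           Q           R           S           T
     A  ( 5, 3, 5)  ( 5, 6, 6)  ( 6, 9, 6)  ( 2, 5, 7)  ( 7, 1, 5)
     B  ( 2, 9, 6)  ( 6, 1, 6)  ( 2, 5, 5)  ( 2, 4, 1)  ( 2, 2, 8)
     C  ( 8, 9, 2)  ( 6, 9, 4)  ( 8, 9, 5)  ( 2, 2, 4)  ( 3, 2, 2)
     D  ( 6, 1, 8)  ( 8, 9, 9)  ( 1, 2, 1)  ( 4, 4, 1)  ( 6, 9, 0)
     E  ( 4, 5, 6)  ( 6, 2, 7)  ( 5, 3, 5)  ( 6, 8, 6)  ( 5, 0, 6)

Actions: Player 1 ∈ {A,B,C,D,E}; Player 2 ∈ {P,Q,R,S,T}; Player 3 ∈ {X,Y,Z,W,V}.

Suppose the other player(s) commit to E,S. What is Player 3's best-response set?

u_3(X vs E,S) = 0
u_3(Y vs E,S) = 6
u_3(Z vs E,S) = 4
u_3(W vs E,S) = 1
u_3(V vs E,S) = 6
max payoff 6 at {Y,V}

P3 best: {Y,V}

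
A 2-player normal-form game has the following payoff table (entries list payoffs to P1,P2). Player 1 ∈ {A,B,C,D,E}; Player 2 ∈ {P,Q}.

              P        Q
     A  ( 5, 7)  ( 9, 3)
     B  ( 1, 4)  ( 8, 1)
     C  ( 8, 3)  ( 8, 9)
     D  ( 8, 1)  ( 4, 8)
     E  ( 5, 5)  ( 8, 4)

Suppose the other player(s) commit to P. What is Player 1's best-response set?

u_1(A vs P) = 5
u_1(B vs P) = 1
u_1(C vs P) = 8
u_1(D vs P) = 8
u_1(E vs P) = 5
max payoff 8 at {C,D}

BR_1 = {C,D}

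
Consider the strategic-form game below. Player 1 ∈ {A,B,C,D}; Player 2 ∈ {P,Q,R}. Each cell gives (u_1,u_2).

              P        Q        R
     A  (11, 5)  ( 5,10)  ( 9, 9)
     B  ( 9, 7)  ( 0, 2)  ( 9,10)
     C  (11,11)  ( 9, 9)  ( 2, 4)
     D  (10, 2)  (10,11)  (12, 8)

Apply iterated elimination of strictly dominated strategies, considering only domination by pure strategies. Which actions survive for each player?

P1 drop B (D beats it: P:10>9 Q:10>0 R:12>9)
P2 drop R (Q beats it: A:10>9 C:9>4 D:11>8)
P1→{A,C,D} P2→{P,Q}

Survivors P1:{A,C,D} P2:{P,Q}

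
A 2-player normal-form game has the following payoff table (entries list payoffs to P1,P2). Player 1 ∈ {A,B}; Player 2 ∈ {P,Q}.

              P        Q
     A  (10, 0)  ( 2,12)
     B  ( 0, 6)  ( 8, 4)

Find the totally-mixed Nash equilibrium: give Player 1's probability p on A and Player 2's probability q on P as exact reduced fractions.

p=1/7, q=3/8

P1 indiff ⇒ q·10+(1-q)·2 = q·0+(1-q)·8 ⇒ q(10) = (1-q)(6) ⇒ q = 3/8
P2 indiff ⇒ p·0+(1-p)·6 = p·12+(1-p)·4 ⇒ p(-12) = (1-p)(-2) ⇒ p = 1/7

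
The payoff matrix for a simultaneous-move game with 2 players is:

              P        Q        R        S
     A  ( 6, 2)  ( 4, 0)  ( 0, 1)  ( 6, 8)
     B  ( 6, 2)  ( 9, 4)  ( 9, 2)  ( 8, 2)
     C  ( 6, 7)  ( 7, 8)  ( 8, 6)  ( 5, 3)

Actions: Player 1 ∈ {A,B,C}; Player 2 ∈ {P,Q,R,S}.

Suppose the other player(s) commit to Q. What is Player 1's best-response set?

u_1(A vs Q) = 4
u_1(B vs Q) = 9
u_1(C vs Q) = 7
max payoff 9 at {B}

argmax u_1 = {B}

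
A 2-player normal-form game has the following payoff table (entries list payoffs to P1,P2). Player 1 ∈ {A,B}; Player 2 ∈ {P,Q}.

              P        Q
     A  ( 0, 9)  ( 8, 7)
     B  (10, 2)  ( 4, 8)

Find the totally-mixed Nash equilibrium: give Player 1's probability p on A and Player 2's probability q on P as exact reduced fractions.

P1 indiff ⇒ q·0+(1-q)·8 = q·10+(1-q)·4 ⇒ q(-10) = (1-q)(-4) ⇒ q = 2/7
P2 indiff ⇒ p·9+(1-p)·2 = p·7+(1-p)·8 ⇒ p(2) = (1-p)(6) ⇒ p = 3/4

P1 mixes 3/4 on A; P2 mixes 2/7 on P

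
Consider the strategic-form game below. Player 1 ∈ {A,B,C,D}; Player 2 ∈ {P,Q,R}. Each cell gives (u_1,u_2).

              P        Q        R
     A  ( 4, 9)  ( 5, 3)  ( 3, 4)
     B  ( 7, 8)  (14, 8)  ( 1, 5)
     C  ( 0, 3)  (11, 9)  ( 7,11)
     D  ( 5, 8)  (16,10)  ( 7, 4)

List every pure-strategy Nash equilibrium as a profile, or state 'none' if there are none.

PSNE = {(B,P), (C,R), (D,Q)}

(A,P): not NE [P1→B gives 7>4]
(A,Q): not NE [P1→D gives 16>5; P2→P gives 9>3]
(A,R): not NE [P1→D gives 7>3; P2→P gives 9>4]
(B,P): NE
(B,Q): not NE [P1→D gives 16>14]
(B,R): not NE [P1→D gives 7>1; P2→Q gives 8>5]
(C,P): not NE [P1→B gives 7>0; P2→R gives 11>3]
(C,Q): not NE [P1→D gives 16>11; P2→R gives 11>9]
(C,R): NE
(D,P): not NE [P1→B gives 7>5; P2→Q gives 10>8]
(D,Q): NE
(D,R): not NE [P2→Q gives 10>4]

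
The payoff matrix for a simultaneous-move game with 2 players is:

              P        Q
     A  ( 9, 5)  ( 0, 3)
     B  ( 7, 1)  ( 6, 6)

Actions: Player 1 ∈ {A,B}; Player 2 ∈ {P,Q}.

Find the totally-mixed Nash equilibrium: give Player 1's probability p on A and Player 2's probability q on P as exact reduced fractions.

P1 mixes 5/7 on A; P2 mixes 3/4 on P

P1 indiff ⇒ q·9+(1-q)·0 = q·7+(1-q)·6 ⇒ q(2) = (1-q)(6) ⇒ q = 3/4
P2 indiff ⇒ p·5+(1-p)·1 = p·3+(1-p)·6 ⇒ p(2) = (1-p)(5) ⇒ p = 5/7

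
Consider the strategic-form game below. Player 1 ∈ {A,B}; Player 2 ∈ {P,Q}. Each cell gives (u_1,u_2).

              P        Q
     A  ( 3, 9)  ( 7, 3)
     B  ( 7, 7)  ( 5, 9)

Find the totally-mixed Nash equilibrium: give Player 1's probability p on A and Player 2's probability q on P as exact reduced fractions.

P1 mixes 1/4 on A; P2 mixes 1/3 on P

P1 indiff ⇒ q·3+(1-q)·7 = q·7+(1-q)·5 ⇒ q(-4) = (1-q)(-2) ⇒ q = 1/3
P2 indiff ⇒ p·9+(1-p)·7 = p·3+(1-p)·9 ⇒ p(6) = (1-p)(2) ⇒ p = 1/4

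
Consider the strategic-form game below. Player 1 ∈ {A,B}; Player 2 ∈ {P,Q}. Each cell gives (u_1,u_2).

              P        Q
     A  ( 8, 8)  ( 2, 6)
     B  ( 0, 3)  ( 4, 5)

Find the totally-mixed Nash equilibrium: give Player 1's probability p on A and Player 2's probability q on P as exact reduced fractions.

P1 indiff ⇒ q·8+(1-q)·2 = q·0+(1-q)·4 ⇒ q(8) = (1-q)(2) ⇒ q = 1/5
P2 indiff ⇒ p·8+(1-p)·3 = p·6+(1-p)·5 ⇒ p(2) = (1-p)(2) ⇒ p = 1/2

(p,q) = (1/2, 1/5)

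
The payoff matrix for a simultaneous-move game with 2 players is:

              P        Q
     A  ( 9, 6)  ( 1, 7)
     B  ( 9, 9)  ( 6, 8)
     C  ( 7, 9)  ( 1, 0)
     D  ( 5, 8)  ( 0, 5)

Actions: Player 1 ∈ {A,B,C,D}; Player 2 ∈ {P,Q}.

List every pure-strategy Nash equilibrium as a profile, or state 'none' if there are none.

(A,P): not NE [P2→Q gives 7>6]
(A,Q): not NE [P1→B gives 6>1]
(B,P): NE
(B,Q): not NE [P2→P gives 9>8]
(C,P): not NE [P1→B gives 9>7]
(C,Q): not NE [P1→B gives 6>1; P2→P gives 9>0]
(D,P): not NE [P1→B gives 9>5]
(D,Q): not NE [P1→B gives 6>0; P2→P gives 8>5]

Nash profiles: (B,P)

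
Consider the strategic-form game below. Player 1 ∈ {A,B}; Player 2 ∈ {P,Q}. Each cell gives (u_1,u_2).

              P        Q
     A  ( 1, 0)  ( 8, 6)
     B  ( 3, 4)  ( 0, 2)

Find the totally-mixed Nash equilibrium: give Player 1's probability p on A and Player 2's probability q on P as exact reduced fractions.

(p,q) = (1/4, 4/5)

P1 indiff ⇒ q·1+(1-q)·8 = q·3+(1-q)·0 ⇒ q(-2) = (1-q)(-8) ⇒ q = 4/5
P2 indiff ⇒ p·0+(1-p)·4 = p·6+(1-p)·2 ⇒ p(-6) = (1-p)(-2) ⇒ p = 1/4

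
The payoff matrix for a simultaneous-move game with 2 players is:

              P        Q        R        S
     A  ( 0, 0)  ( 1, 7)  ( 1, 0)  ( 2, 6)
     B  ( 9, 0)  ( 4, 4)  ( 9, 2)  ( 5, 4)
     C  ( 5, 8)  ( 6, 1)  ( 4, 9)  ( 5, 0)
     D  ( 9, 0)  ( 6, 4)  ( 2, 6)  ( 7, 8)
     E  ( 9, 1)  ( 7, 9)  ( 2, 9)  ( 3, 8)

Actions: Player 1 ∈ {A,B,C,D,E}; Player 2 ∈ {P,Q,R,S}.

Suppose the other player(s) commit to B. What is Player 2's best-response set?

u_2(P vs B) = 0
u_2(Q vs B) = 4
u_2(R vs B) = 2
u_2(S vs B) = 4
max payoff 4 at {Q,S}

argmax u_2 = {Q,S}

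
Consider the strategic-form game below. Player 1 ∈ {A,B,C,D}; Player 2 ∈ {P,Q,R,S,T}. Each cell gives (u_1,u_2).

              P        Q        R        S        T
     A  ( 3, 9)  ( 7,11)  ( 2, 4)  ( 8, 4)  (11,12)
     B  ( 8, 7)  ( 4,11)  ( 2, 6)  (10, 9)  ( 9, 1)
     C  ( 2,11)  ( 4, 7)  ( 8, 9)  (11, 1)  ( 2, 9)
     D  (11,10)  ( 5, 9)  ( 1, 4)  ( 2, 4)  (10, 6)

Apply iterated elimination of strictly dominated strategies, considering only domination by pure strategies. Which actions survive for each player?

P2 drop R (P beats it: A:9>4 B:7>6 C:11>9 D:10>4)
P2 drop S (Q beats it: A:11>4 B:11>9 C:7>1 D:9>4)
P1 drop B (D beats it: P:11>8 Q:5>4 T:10>9)
P1 drop C (A beats it: P:3>2 Q:7>4 T:11>2)
P1→{A,D} P2→{P,Q,T}

Survivors P1:{A,D} P2:{P,Q,T}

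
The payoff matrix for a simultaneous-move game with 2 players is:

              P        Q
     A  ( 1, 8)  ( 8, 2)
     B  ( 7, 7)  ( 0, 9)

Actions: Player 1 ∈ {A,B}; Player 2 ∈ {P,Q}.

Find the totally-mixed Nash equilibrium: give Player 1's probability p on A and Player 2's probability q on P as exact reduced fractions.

P1 indiff ⇒ q·1+(1-q)·8 = q·7+(1-q)·0 ⇒ q(-6) = (1-q)(-8) ⇒ q = 4/7
P2 indiff ⇒ p·8+(1-p)·7 = p·2+(1-p)·9 ⇒ p(6) = (1-p)(2) ⇒ p = 1/4

P1 mixes 1/4 on A; P2 mixes 4/7 on P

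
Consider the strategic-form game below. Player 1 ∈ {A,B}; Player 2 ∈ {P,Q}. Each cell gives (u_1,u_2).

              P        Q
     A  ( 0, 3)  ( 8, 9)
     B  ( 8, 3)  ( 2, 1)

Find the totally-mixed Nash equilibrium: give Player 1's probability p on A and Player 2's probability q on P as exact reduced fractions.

P1 indiff ⇒ q·0+(1-q)·8 = q·8+(1-q)·2 ⇒ q(-8) = (1-q)(-6) ⇒ q = 3/7
P2 indiff ⇒ p·3+(1-p)·3 = p·9+(1-p)·1 ⇒ p(-6) = (1-p)(-2) ⇒ p = 1/4

P1 mixes 1/4 on A; P2 mixes 3/7 on P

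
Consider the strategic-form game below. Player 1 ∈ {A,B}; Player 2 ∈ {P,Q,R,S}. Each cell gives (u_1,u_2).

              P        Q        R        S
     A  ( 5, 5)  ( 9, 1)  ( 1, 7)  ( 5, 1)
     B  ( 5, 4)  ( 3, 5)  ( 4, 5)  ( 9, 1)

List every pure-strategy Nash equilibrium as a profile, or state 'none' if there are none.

(A,P): not NE [P2→R gives 7>5]
(A,Q): not NE [P2→R gives 7>1]
(A,R): not NE [P1→B gives 4>1]
(A,S): not NE [P1→B gives 9>5; P2→R gives 7>1]
(B,P): not NE [P2→R gives 5>4]
(B,Q): not NE [P1→A gives 9>3]
(B,R): NE
(B,S): not NE [P2→R gives 5>1]

Nash profiles: (B,R)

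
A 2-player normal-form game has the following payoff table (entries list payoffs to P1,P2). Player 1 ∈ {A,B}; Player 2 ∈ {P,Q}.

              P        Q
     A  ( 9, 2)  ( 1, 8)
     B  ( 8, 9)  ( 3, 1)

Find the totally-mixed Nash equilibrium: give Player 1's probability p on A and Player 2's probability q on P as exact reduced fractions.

(p,q) = (4/7, 2/3)

P1 indiff ⇒ q·9+(1-q)·1 = q·8+(1-q)·3 ⇒ q(1) = (1-q)(2) ⇒ q = 2/3
P2 indiff ⇒ p·2+(1-p)·9 = p·8+(1-p)·1 ⇒ p(-6) = (1-p)(-8) ⇒ p = 4/7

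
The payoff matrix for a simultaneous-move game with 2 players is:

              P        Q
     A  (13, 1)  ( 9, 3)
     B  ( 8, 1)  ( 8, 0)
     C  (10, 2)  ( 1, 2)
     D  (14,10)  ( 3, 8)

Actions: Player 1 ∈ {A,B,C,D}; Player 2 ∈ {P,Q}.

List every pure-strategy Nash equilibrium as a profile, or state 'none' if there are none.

(A,P): not NE [P1→D gives 14>13; P2→Q gives 3>1]
(A,Q): NE
(B,P): not NE [P1→D gives 14>8]
(B,Q): not NE [P1→A gives 9>8; P2→P gives 1>0]
(C,P): not NE [P1→D gives 14>10]
(C,Q): not NE [P1→A gives 9>1]
(D,P): NE
(D,Q): not NE [P1→A gives 9>3; P2→P gives 10>8]

PSNE = {(A,Q), (D,P)}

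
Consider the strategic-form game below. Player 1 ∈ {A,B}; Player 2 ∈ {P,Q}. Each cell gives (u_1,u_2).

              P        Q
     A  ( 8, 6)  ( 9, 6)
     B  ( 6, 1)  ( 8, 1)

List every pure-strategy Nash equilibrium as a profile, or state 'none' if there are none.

(A,P): NE
(A,Q): NE
(B,P): not NE [P1→A gives 8>6]
(B,Q): not NE [P1→A gives 9>8]

Nash profiles: (A,P), (A,Q)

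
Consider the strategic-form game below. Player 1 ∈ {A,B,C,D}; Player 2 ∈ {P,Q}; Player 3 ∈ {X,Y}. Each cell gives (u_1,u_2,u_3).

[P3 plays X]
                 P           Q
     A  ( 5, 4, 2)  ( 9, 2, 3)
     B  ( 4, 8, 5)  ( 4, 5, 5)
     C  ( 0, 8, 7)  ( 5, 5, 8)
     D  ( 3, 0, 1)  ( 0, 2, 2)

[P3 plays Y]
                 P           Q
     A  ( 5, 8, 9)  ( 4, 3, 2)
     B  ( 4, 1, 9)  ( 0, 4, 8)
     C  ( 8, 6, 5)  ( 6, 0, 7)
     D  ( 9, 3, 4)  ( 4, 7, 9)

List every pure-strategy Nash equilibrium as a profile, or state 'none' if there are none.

(A,P,X): not NE [P3→Y gives 9>2]
(A,P,Y): not NE [P1→D gives 9>5]
(A,Q,X): not NE [P2→P gives 4>2]
(A,Q,Y): not NE [P1→C gives 6>4; P2→P gives 8>3; P3→X gives 3>2]
(B,P,X): not NE [P1→A gives 5>4; P3→Y gives 9>5]
(B,P,Y): not NE [P1→D gives 9>4; P2→Q gives 4>1]
(B,Q,X): not NE [P1→A gives 9>4; P2→P gives 8>5; P3→Y gives 8>5]
(B,Q,Y): not NE [P1→C gives 6>0]
(C,P,X): not NE [P1→A gives 5>0]
(C,P,Y): not NE [P1→D gives 9>8; P3→X gives 7>5]
(C,Q,X): not NE [P1→A gives 9>5; P2→P gives 8>5]
(C,Q,Y): not NE [P2→P gives 6>0; P3→X gives 8>7]
(D,P,X): not NE [P1→A gives 5>3; P2→Q gives 2>0; P3→Y gives 4>1]
(D,P,Y): not NE [P2→Q gives 7>3]
(D,Q,X): not NE [P1→A gives 9>0; P3→Y gives 9>2]
(D,Q,Y): not NE [P1→C gives 6>4]

PSNE: ∅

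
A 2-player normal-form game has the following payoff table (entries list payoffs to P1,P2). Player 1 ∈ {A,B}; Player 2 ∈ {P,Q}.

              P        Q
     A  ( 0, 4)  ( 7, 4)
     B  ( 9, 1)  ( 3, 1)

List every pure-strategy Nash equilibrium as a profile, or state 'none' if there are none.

(A,P): not NE [P1→B gives 9>0]
(A,Q): NE
(B,P): NE
(B,Q): not NE [P1→A gives 7>3]

Nash profiles: (A,Q), (B,P)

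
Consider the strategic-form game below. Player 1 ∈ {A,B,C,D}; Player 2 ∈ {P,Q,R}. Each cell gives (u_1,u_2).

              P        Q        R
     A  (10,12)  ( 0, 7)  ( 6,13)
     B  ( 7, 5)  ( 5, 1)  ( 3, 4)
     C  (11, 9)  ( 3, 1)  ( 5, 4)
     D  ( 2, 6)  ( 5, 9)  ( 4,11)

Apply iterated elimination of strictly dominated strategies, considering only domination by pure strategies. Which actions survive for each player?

P2 drop Q (R beats it: A:13>7 B:4>1 C:4>1 D:11>9)
P1 drop B (A beats it: P:10>7 R:6>3)
P1 drop D (A beats it: P:10>2 R:6>4)
P1→{A,C} P2→{P,R}

Remaining: P1:{A,C} P2:{P,R}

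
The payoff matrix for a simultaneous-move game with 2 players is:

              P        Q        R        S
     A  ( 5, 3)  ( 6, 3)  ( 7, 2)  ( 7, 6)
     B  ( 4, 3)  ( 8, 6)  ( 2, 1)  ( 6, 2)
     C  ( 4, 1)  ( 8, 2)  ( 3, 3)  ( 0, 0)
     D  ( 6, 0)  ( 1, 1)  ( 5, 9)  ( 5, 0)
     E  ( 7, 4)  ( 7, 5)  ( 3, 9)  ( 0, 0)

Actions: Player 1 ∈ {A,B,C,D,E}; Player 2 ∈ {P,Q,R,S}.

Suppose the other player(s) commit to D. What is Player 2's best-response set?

u_2(P vs D) = 0
u_2(Q vs D) = 1
u_2(R vs D) = 9
u_2(S vs D) = 0
max payoff 9 at {R}

argmax u_2 = {R}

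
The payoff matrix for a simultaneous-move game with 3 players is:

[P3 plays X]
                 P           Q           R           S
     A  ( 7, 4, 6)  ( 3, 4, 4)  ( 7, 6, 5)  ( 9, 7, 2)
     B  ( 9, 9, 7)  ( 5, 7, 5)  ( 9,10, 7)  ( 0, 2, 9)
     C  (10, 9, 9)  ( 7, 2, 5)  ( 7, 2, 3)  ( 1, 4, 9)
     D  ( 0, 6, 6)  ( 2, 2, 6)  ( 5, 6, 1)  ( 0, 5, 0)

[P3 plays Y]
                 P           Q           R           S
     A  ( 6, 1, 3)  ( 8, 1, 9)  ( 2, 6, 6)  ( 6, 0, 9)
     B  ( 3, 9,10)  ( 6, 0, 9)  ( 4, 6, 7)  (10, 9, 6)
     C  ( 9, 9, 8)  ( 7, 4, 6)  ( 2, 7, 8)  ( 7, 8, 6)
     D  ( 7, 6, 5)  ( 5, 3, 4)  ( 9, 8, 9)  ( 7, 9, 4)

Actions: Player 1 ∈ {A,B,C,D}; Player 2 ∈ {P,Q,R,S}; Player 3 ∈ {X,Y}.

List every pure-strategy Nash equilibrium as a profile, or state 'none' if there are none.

(A,P,X): not NE [P1→C gives 10>7; P2→S gives 7>4]
(A,P,Y): not NE [P1→C gives 9>6; P2→R gives 6>1; P3→X gives 6>3]
(A,Q,X): not NE [P1→C gives 7>3; P2→S gives 7>4; P3→Y gives 9>4]
(A,Q,Y): not NE [P2→R gives 6>1]
(A,R,X): not NE [P1→B gives 9>7; P2→S gives 7>6; P3→Y gives 6>5]
(A,R,Y): not NE [P1→D gives 9>2]
(A,S,X): not NE [P3→Y gives 9>2]
(A,S,Y): not NE [P1→B gives 10>6; P2→R gives 6>0]
(B,P,X): not NE [P1→C gives 10>9; P2→R gives 10>9; P3→Y gives 10>7]
(B,P,Y): not NE [P1→C gives 9>3]
(B,Q,X): not NE [P1→C gives 7>5; P2→R gives 10>7; P3→Y gives 9>5]
(B,Q,Y): not NE [P1→A gives 8>6; P2→S gives 9>0]
(B,R,X): NE
(B,R,Y): not NE [P1→D gives 9>4; P2→S gives 9>6]
(B,S,X): not NE [P1→A gives 9>0; P2→R gives 10>2]
(B,S,Y): not NE [P3→X gives 9>6]
(C,P,X): NE
(C,P,Y): not NE [P3→X gives 9>8]
(C,Q,X): not NE [P2→P gives 9>2; P3→Y gives 6>5]
(C,Q,Y): not NE [P1→A gives 8>7; P2→P gives 9>4]
(C,R,X): not NE [P1→B gives 9>7; P2→P gives 9>2; P3→Y gives 8>3]
(C,R,Y): not NE [P1→D gives 9>2; P2→P gives 9>7]
(C,S,X): not NE [P1→A gives 9>1; P2→P gives 9>4]
(C,S,Y): not NE [P1→B gives 10>7; P2→P gives 9>8; P3→X gives 9>6]
(D,P,X): not NE [P1→C gives 10>0]
(D,P,Y): not NE [P1→C gives 9>7; P2→S gives 9>6; P3→X gives 6>5]
(D,Q,X): not NE [P1→C gives 7>2; P2→R gives 6>2]
(D,Q,Y): not NE [P1→A gives 8>5; P2→S gives 9>3; P3→X gives 6>4]
(D,R,X): not NE [P1→B gives 9>5; P3→Y gives 9>1]
(D,R,Y): not NE [P2→S gives 9>8]
(D,S,X): not NE [P1→A gives 9>0; P2→R gives 6>5; P3→Y gives 4>0]
(D,S,Y): not NE [P1→B gives 10>7]

NE set: (B,R,X), (C,P,X)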